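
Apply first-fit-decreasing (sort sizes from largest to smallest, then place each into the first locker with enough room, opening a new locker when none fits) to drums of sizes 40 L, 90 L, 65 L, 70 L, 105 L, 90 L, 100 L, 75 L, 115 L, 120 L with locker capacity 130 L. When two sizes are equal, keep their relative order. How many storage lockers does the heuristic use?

Sorted descending: 120, 115, 105, 100, 90, 90, 75, 70, 65, 40.
  120 → locker 1 (new)  [load 120/130]
  115 → locker 2 (new)  [load 115/130]
  105 → locker 3 (new)  [load 105/130]
  100 → locker 4 (new)  [load 100/130]
  90 → locker 5 (new)  [load 90/130]
  90 → locker 6 (new)  [load 90/130]
  75 → locker 7 (new)  [load 75/130]
  70 → locker 8 (new)  [load 70/130]
  65 → locker 9 (new)  [load 65/130]
  40 → locker 5  [load 130/130]
9 storage lockers opened.

9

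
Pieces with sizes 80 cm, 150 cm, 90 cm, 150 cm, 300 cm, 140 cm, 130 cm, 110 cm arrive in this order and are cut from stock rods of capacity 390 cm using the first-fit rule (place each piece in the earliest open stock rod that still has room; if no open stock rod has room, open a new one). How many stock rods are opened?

  80 → stock rod 1 (new)  [load 80/390]
  150 → stock rod 1  [load 230/390]
  90 → stock rod 1  [load 320/390]
  150 → stock rod 2 (new)  [load 150/390]
  300 → stock rod 3 (new)  [load 300/390]
  140 → stock rod 2  [load 290/390]
  130 → stock rod 4 (new)  [load 130/390]
  110 → stock rod 4  [load 240/390]
4 stock rods opened.

4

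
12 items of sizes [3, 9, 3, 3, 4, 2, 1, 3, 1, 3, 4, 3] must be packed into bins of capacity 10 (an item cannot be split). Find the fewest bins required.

4

Total = 9 + 4 + 4 + 3 + 3 + 3 + 3 + 3 + 3 + 2 + 1 + 1 = 39.
Lower bound: ⌈39/10⌉ = 4 bins.
A packing using 4 bins:
  bin 1: 9 + 1 = 10
  bin 2: 4 + 4 + 2 = 10
  bin 3: 3 + 3 + 3 + 1 = 10
  bin 4: 3 + 3 + 3 = 9
This matches the lower bound, so 4 is optimal.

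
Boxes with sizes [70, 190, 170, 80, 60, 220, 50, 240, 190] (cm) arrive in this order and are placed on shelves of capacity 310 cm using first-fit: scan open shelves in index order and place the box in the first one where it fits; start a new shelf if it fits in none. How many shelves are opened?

  70 → shelf 1 (new)  [load 70/310]
  190 → shelf 1  [load 260/310]
  170 → shelf 2 (new)  [load 170/310]
  80 → shelf 2  [load 250/310]
  60 → shelf 2  [load 310/310]
  220 → shelf 3 (new)  [load 220/310]
  50 → shelf 1  [load 310/310]
  240 → shelf 4 (new)  [load 240/310]
  190 → shelf 5 (new)  [load 190/310]
5 shelves opened.

5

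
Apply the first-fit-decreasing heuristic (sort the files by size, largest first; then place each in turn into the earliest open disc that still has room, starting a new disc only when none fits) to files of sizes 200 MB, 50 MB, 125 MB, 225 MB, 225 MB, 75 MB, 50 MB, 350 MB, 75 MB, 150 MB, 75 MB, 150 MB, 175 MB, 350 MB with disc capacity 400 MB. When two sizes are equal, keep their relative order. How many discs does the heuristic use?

Sorted descending: 350, 350, 225, 225, 200, 175, 150, 150, 125, 75, 75, 75, 50, 50.
  350 → disc 1 (new)  [load 350/400]
  350 → disc 2 (new)  [load 350/400]
  225 → disc 3 (new)  [load 225/400]
  225 → disc 4 (new)  [load 225/400]
  200 → disc 5 (new)  [load 200/400]
  175 → disc 3  [load 400/400]
  150 → disc 4  [load 375/400]
  150 → disc 5  [load 350/400]
  125 → disc 6 (new)  [load 125/400]
  75 → disc 6  [load 200/400]
  75 → disc 6  [load 275/400]
  75 → disc 6  [load 350/400]
  50 → disc 1  [load 400/400]
  50 → disc 2  [load 400/400]
6 discs opened.

6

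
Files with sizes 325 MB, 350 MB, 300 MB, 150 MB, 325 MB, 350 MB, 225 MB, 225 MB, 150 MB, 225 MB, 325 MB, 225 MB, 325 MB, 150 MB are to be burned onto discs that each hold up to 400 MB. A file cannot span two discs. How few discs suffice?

Total = 350 + 350 + 325 + 325 + 325 + 325 + 300 + 225 + 225 + 225 + 225 + 150 + 150 + 150 = 3650 MB.
Lower bound: ⌈3650/400⌉ = 10 discs.
Also, 11 files each exceed 200 MB, and no two of those can share a disc, so at least 11 discs are needed.
A packing using 11 discs:
  disc 1: 350 = 350
  disc 2: 350 = 350
  disc 3: 325 = 325
  disc 4: 325 = 325
  disc 5: 325 = 325
  disc 6: 325 = 325
  disc 7: 300 = 300
  disc 8: 225 + 150 = 375
  disc 9: 225 + 150 = 375
  disc 10: 225 + 150 = 375
  disc 11: 225 = 225
This matches the lower bound, so 11 is optimal.

11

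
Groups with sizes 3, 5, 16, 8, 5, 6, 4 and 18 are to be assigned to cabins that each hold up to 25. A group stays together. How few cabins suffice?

3

Total = 18 + 16 + 8 + 6 + 5 + 5 + 4 + 3 = 65.
Lower bound: ⌈65/25⌉ = 3 cabins.
A packing using 3 cabins:
  cabin 1: 18 + 6 = 24
  cabin 2: 16 + 8 = 24
  cabin 3: 5 + 5 + 4 + 3 = 17
This matches the lower bound, so 3 is optimal.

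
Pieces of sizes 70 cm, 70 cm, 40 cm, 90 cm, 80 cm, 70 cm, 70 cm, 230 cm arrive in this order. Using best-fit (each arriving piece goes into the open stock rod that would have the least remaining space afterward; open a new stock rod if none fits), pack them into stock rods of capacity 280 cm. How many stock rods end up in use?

  70 → stock rod 1 (new)  [load 70/280]
  70 → stock rod 1  [load 140/280]
  40 → stock rod 1  [load 180/280]
  90 → stock rod 1  [load 270/280]
  80 → stock rod 2 (new)  [load 80/280]
  70 → stock rod 2  [load 150/280]
  70 → stock rod 2  [load 220/280]
  230 → stock rod 3 (new)  [load 230/280]
3 stock rods opened.

3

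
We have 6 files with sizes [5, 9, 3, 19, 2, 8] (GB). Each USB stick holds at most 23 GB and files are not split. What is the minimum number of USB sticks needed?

Total = 19 + 9 + 8 + 5 + 3 + 2 = 46 GB.
Lower bound: ⌈46/23⌉ = 2 USB sticks.
A packing using 3 USB sticks:
  USB stick 1: 19 + 3 = 22
  USB stick 2: 9 + 8 + 5 = 22
  USB stick 3: 2 = 2
No arrangement into 2 USB sticks stays within capacity, so 3 is optimal.

3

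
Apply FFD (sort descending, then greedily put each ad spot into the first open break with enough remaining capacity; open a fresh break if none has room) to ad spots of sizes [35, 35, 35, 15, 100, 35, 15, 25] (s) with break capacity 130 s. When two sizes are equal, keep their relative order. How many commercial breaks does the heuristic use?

Sorted descending: 100, 35, 35, 35, 35, 25, 15, 15.
  100 → break 1 (new)  [load 100/130]
  35 → break 2 (new)  [load 35/130]
  35 → break 2  [load 70/130]
  35 → break 2  [load 105/130]
  35 → break 3 (new)  [load 35/130]
  25 → break 1  [load 125/130]
  15 → break 2  [load 120/130]
  15 → break 3  [load 50/130]
3 commercial breaks opened.

3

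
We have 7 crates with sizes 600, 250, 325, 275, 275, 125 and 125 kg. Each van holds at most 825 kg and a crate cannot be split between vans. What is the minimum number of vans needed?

Total = 600 + 325 + 275 + 275 + 250 + 125 + 125 = 1975 kg.
Lower bound: ⌈1975/825⌉ = 3 vans.
A packing using 3 vans:
  van 1: 600 + 125 = 725
  van 2: 325 + 275 + 125 = 725
  van 3: 275 + 250 = 525
This matches the lower bound, so 3 is optimal.

3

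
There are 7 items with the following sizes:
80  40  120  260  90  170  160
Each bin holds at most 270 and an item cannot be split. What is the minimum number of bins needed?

4

Total = 260 + 170 + 160 + 120 + 90 + 80 + 40 = 920.
Lower bound: ⌈920/270⌉ = 4 bins.
A packing using 4 bins:
  bin 1: 260 = 260
  bin 2: 170 + 90 = 260
  bin 3: 160 + 80 = 240
  bin 4: 120 + 40 = 160
This matches the lower bound, so 4 is optimal.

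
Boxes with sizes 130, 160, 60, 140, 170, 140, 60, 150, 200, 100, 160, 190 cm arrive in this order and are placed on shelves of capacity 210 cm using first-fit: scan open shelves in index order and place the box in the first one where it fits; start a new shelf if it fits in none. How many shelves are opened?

10

  130 → shelf 1 (new)  [load 130/210]
  160 → shelf 2 (new)  [load 160/210]
  60 → shelf 1  [load 190/210]
  140 → shelf 3 (new)  [load 140/210]
  170 → shelf 4 (new)  [load 170/210]
  140 → shelf 5 (new)  [load 140/210]
  60 → shelf 3  [load 200/210]
  150 → shelf 6 (new)  [load 150/210]
  200 → shelf 7 (new)  [load 200/210]
  100 → shelf 8 (new)  [load 100/210]
  160 → shelf 9 (new)  [load 160/210]
  190 → shelf 10 (new)  [load 190/210]
10 shelves opened.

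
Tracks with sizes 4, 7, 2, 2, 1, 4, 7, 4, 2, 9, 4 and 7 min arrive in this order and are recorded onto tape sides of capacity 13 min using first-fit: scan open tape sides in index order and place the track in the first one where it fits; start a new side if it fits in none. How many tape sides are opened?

  4 → side 1 (new)  [load 4/13]
  7 → side 1  [load 11/13]
  2 → side 1  [load 13/13]
  2 → side 2 (new)  [load 2/13]
  1 → side 2  [load 3/13]
  4 → side 2  [load 7/13]
  7 → side 3 (new)  [load 7/13]
  4 → side 2  [load 11/13]
  2 → side 2  [load 13/13]
  9 → side 4 (new)  [load 9/13]
  4 → side 3  [load 11/13]
  7 → side 5 (new)  [load 7/13]
5 tape sides opened.

5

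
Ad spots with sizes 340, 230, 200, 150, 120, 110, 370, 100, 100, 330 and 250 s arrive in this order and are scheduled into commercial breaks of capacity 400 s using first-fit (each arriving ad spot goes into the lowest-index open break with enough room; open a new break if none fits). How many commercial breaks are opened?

  340 → break 1 (new)  [load 340/400]
  230 → break 2 (new)  [load 230/400]
  200 → break 3 (new)  [load 200/400]
  150 → break 2  [load 380/400]
  120 → break 3  [load 320/400]
  110 → break 4 (new)  [load 110/400]
  370 → break 5 (new)  [load 370/400]
  100 → break 4  [load 210/400]
  100 → break 4  [load 310/400]
  330 → break 6 (new)  [load 330/400]
  250 → break 7 (new)  [load 250/400]
7 commercial breaks opened.

7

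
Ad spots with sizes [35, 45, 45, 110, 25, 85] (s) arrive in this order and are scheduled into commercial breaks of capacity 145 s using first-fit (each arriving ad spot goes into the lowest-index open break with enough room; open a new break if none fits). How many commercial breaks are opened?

3

  35 → break 1 (new)  [load 35/145]
  45 → break 1  [load 80/145]
  45 → break 1  [load 125/145]
  110 → break 2 (new)  [load 110/145]
  25 → break 2  [load 135/145]
  85 → break 3 (new)  [load 85/145]
3 commercial breaks opened.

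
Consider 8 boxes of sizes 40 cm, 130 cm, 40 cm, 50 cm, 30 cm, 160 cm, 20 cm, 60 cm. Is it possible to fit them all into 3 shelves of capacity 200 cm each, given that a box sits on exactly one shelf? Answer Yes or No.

A valid assignment using 3 shelves:
  shelf 1: 160 + 40 = 200
  shelf 2: 130 + 60 = 190
  shelf 3: 50 + 40 + 30 + 20 = 140
Every load is within 200 cm, so 3 shelves suffice.

Yes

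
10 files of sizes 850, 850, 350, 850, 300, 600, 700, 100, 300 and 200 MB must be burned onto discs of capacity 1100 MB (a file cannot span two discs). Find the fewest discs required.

6

Total = 850 + 850 + 850 + 700 + 600 + 350 + 300 + 300 + 200 + 100 = 5100 MB.
Lower bound: ⌈5100/1100⌉ = 5 discs.
A packing using 6 discs:
  disc 1: 850 + 200 = 1050
  disc 2: 850 + 100 = 950
  disc 3: 850 = 850
  disc 4: 700 + 350 = 1050
  disc 5: 600 + 300 = 900
  disc 6: 300 = 300
No arrangement into 5 discs stays within capacity, so 6 is optimal.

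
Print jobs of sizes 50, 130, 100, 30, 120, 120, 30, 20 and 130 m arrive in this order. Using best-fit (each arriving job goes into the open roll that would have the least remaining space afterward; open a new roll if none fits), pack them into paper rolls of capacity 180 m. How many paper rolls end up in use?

5

  50 → roll 1 (new)  [load 50/180]
  130 → roll 1  [load 180/180]
  100 → roll 2 (new)  [load 100/180]
  30 → roll 2  [load 130/180]
  120 → roll 3 (new)  [load 120/180]
  120 → roll 4 (new)  [load 120/180]
  30 → roll 2  [load 160/180]
  20 → roll 2  [load 180/180]
  130 → roll 5 (new)  [load 130/180]
5 paper rolls opened.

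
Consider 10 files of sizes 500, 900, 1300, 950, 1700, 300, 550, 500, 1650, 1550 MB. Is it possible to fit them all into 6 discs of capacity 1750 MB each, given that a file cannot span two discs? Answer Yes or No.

No

Total = 9900 MB; ⌈9900/1750⌉ = 6.
The bound of 6 does not rule out 6, but exhaustive search shows no assignment into 6 discs of capacity 1750 MB exists — the minimum is 7.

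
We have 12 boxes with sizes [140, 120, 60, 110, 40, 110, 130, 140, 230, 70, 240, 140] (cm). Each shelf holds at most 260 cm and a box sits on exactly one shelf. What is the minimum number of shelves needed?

Total = 240 + 230 + 140 + 140 + 140 + 130 + 120 + 110 + 110 + 70 + 60 + 40 = 1530 cm.
Lower bound: ⌈1530/260⌉ = 6 shelves.
A packing using 7 shelves:
  shelf 1: 240 = 240
  shelf 2: 230 = 230
  shelf 3: 140 + 120 = 260
  shelf 4: 140 + 110 = 250
  shelf 5: 140 + 110 = 250
  shelf 6: 130 + 70 + 60 = 260
  shelf 7: 40 = 40
No arrangement into 6 shelves stays within capacity, so 7 is optimal.

7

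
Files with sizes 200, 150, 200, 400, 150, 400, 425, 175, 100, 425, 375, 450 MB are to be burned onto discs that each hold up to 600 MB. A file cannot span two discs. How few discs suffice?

6

Total = 450 + 425 + 425 + 400 + 400 + 375 + 200 + 200 + 175 + 150 + 150 + 100 = 3450 MB.
Lower bound: ⌈3450/600⌉ = 6 discs.
A packing using 6 discs:
  disc 1: 450 + 150 = 600
  disc 2: 425 + 175 = 600
  disc 3: 425 + 150 = 575
  disc 4: 400 + 200 = 600
  disc 5: 400 + 200 = 600
  disc 6: 375 + 100 = 475
This matches the lower bound, so 6 is optimal.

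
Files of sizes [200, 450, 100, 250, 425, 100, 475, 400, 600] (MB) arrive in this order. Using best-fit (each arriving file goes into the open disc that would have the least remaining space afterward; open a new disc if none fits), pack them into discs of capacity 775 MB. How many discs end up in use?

  200 → disc 1 (new)  [load 200/775]
  450 → disc 1  [load 650/775]
  100 → disc 1  [load 750/775]
  250 → disc 2 (new)  [load 250/775]
  425 → disc 2  [load 675/775]
  100 → disc 2  [load 775/775]
  475 → disc 3 (new)  [load 475/775]
  400 → disc 4 (new)  [load 400/775]
  600 → disc 5 (new)  [load 600/775]
5 discs opened.

5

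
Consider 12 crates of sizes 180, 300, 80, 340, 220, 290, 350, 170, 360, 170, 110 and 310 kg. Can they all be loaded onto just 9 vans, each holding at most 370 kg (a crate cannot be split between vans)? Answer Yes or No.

A valid assignment using 9 vans:
  van 1: 360 = 360
  van 2: 350 = 350
  van 3: 340 = 340
  van 4: 310 = 310
  van 5: 300 = 300
  van 6: 290 + 80 = 370
  van 7: 220 + 110 = 330
  van 8: 180 + 170 = 350
  van 9: 170 = 170
Every load is within 370 kg, so 9 vans suffice.

Yes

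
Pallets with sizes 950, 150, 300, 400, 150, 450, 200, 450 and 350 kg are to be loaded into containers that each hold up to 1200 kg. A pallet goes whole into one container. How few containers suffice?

3

Total = 950 + 450 + 450 + 400 + 350 + 300 + 200 + 150 + 150 = 3400 kg.
Lower bound: ⌈3400/1200⌉ = 3 containers.
A packing using 3 containers:
  container 1: 950 + 200 = 1150
  container 2: 450 + 450 + 300 = 1200
  container 3: 400 + 350 + 150 + 150 = 1050
This matches the lower bound, so 3 is optimal.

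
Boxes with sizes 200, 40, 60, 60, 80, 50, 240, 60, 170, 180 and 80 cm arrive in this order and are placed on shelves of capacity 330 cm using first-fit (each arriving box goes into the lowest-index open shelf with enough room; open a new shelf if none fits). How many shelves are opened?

5

  200 → shelf 1 (new)  [load 200/330]
  40 → shelf 1  [load 240/330]
  60 → shelf 1  [load 300/330]
  60 → shelf 2 (new)  [load 60/330]
  80 → shelf 2  [load 140/330]
  50 → shelf 2  [load 190/330]
  240 → shelf 3 (new)  [load 240/330]
  60 → shelf 2  [load 250/330]
  170 → shelf 4 (new)  [load 170/330]
  180 → shelf 5 (new)  [load 180/330]
  80 → shelf 2  [load 330/330]
5 shelves opened.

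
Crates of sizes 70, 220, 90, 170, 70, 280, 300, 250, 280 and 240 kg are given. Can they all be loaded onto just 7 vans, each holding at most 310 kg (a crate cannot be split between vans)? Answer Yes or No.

A valid assignment using 7 vans:
  van 1: 300 = 300
  van 2: 280 = 280
  van 3: 280 = 280
  van 4: 250 = 250
  van 5: 240 + 70 = 310
  van 6: 220 + 90 = 310
  van 7: 170 + 70 = 240
Every load is within 310 kg, so 7 vans suffice.

Yes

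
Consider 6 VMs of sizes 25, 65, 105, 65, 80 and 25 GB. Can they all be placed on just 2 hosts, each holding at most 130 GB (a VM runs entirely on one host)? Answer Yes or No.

No

Total = 365 GB; ⌈365/130⌉ = 3.
At least 3 hosts are required, but only 2 are allowed.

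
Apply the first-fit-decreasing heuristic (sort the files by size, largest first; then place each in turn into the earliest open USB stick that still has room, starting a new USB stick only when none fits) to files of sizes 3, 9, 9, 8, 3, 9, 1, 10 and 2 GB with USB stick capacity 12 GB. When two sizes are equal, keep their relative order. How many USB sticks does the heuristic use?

5

Sorted descending: 10, 9, 9, 9, 8, 3, 3, 2, 1.
  10 → USB stick 1 (new)  [load 10/12]
  9 → USB stick 2 (new)  [load 9/12]
  9 → USB stick 3 (new)  [load 9/12]
  9 → USB stick 4 (new)  [load 9/12]
  8 → USB stick 5 (new)  [load 8/12]
  3 → USB stick 2  [load 12/12]
  3 → USB stick 3  [load 12/12]
  2 → USB stick 1  [load 12/12]
  1 → USB stick 4  [load 10/12]
5 USB sticks opened.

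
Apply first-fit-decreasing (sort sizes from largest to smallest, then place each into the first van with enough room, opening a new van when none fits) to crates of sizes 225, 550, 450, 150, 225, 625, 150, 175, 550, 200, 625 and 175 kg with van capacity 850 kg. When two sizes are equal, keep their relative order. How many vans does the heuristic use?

6

Sorted descending: 625, 625, 550, 550, 450, 225, 225, 200, 175, 175, 150, 150.
  625 → van 1 (new)  [load 625/850]
  625 → van 2 (new)  [load 625/850]
  550 → van 3 (new)  [load 550/850]
  550 → van 4 (new)  [load 550/850]
  450 → van 5 (new)  [load 450/850]
  225 → van 1  [load 850/850]
  225 → van 2  [load 850/850]
  200 → van 3  [load 750/850]
  175 → van 4  [load 725/850]
  175 → van 5  [load 625/850]
  150 → van 5  [load 775/850]
  150 → van 6 (new)  [load 150/850]
6 vans opened.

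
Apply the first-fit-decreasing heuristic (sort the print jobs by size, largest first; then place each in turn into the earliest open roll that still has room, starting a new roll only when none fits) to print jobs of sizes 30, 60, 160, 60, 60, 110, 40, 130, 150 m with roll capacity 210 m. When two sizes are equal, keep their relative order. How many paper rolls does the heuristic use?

4

Sorted descending: 160, 150, 130, 110, 60, 60, 60, 40, 30.
  160 → roll 1 (new)  [load 160/210]
  150 → roll 2 (new)  [load 150/210]
  130 → roll 3 (new)  [load 130/210]
  110 → roll 4 (new)  [load 110/210]
  60 → roll 2  [load 210/210]
  60 → roll 3  [load 190/210]
  60 → roll 4  [load 170/210]
  40 → roll 1  [load 200/210]
  30 → roll 4  [load 200/210]
4 paper rolls opened.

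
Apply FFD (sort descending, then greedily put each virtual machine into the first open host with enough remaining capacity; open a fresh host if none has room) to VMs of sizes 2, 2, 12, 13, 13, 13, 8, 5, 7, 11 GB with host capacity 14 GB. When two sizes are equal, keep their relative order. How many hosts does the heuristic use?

7

Sorted descending: 13, 13, 13, 12, 11, 8, 7, 5, 2, 2.
  13 → host 1 (new)  [load 13/14]
  13 → host 2 (new)  [load 13/14]
  13 → host 3 (new)  [load 13/14]
  12 → host 4 (new)  [load 12/14]
  11 → host 5 (new)  [load 11/14]
  8 → host 6 (new)  [load 8/14]
  7 → host 7 (new)  [load 7/14]
  5 → host 6  [load 13/14]
  2 → host 4  [load 14/14]
  2 → host 5  [load 13/14]
7 hosts opened.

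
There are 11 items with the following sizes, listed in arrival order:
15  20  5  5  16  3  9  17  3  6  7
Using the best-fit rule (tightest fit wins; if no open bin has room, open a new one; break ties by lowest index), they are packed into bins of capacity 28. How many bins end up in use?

4

  15 → bin 1 (new)  [load 15/28]
  20 → bin 2 (new)  [load 20/28]
  5 → bin 2  [load 25/28]
  5 → bin 1  [load 20/28]
  16 → bin 3 (new)  [load 16/28]
  3 → bin 2  [load 28/28]
  9 → bin 3  [load 25/28]
  17 → bin 4 (new)  [load 17/28]
  3 → bin 3  [load 28/28]
  6 → bin 1  [load 26/28]
  7 → bin 4  [load 24/28]
4 bins opened.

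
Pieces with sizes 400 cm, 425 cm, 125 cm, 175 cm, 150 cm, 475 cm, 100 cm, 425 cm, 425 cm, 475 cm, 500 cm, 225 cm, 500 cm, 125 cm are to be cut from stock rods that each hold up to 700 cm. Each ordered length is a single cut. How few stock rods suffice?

Total = 500 + 500 + 475 + 475 + 425 + 425 + 425 + 400 + 225 + 175 + 150 + 125 + 125 + 100 = 4525 cm.
Lower bound: ⌈4525/700⌉ = 7 stock rods.
Also, 8 pieces each exceed 350 cm, and no two of those can share a stock rod, so at least 8 stock rods are needed.
A packing using 8 stock rods:
  stock rod 1: 500 + 175 = 675
  stock rod 2: 500 + 150 = 650
  stock rod 3: 475 + 225 = 700
  stock rod 4: 475 + 125 + 100 = 700
  stock rod 5: 425 + 125 = 550
  stock rod 6: 425 = 425
  stock rod 7: 425 = 425
  stock rod 8: 400 = 400
This matches the lower bound, so 8 is optimal.

8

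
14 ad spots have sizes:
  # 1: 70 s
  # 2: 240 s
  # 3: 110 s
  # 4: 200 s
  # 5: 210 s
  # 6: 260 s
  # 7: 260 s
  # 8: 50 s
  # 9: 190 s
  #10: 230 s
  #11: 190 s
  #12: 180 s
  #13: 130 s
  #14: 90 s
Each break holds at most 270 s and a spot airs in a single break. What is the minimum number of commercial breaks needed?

Total = 260 + 260 + 240 + 230 + 210 + 200 + 190 + 190 + 180 + 130 + 110 + 90 + 70 + 50 = 2410 s.
Lower bound: ⌈2410/270⌉ = 9 commercial breaks.
A packing using 10 commercial breaks:
  break 1: 260 = 260
  break 2: 260 = 260
  break 3: 240 = 240
  break 4: 230 = 230
  break 5: 210 + 50 = 260
  break 6: 200 + 70 = 270
  break 7: 190 = 190
  break 8: 190 = 190
  break 9: 180 + 90 = 270
  break 10: 130 + 110 = 240
No arrangement into 9 commercial breaks stays within capacity, so 10 is optimal.

10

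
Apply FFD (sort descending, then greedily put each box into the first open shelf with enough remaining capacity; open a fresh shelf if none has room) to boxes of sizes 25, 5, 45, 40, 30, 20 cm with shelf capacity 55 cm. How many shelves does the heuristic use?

Sorted descending: 45, 40, 30, 25, 20, 5.
  45 → shelf 1 (new)  [load 45/55]
  40 → shelf 2 (new)  [load 40/55]
  30 → shelf 3 (new)  [load 30/55]
  25 → shelf 3  [load 55/55]
  20 → shelf 4 (new)  [load 20/55]
  5 → shelf 1  [load 50/55]
4 shelves opened.

4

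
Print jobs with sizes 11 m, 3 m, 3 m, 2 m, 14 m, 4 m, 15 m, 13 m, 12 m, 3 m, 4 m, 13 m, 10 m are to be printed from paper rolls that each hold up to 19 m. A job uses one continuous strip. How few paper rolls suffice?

7

Total = 15 + 14 + 13 + 13 + 12 + 11 + 10 + 4 + 4 + 3 + 3 + 3 + 2 = 107 m.
Lower bound: ⌈107/19⌉ = 6 paper rolls.
Also, 7 print jobs each exceed 19/2 m, and no two of those can share a roll, so at least 7 paper rolls are needed.
A packing using 7 paper rolls:
  roll 1: 15 + 4 = 19
  roll 2: 14 + 4 = 18
  roll 3: 13 + 3 + 3 = 19
  roll 4: 13 + 3 + 2 = 18
  roll 5: 12 = 12
  roll 6: 11 = 11
  roll 7: 10 = 10
This matches the lower bound, so 7 is optimal.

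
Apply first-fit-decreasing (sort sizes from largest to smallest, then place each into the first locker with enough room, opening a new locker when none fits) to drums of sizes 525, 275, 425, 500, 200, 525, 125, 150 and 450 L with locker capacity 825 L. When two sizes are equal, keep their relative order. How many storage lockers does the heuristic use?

Sorted descending: 525, 525, 500, 450, 425, 275, 200, 150, 125.
  525 → locker 1 (new)  [load 525/825]
  525 → locker 2 (new)  [load 525/825]
  500 → locker 3 (new)  [load 500/825]
  450 → locker 4 (new)  [load 450/825]
  425 → locker 5 (new)  [load 425/825]
  275 → locker 1  [load 800/825]
  200 → locker 2  [load 725/825]
  150 → locker 3  [load 650/825]
  125 → locker 3  [load 775/825]
5 storage lockers opened.

5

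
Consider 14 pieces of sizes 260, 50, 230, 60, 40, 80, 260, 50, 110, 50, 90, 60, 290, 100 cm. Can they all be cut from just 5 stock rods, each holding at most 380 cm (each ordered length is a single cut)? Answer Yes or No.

A valid assignment using 5 stock rods:
  stock rod 1: 290 + 90 = 380
  stock rod 2: 260 + 110 = 370
  stock rod 3: 260 + 100 = 360
  stock rod 4: 230 + 80 + 60 = 370
  stock rod 5: 60 + 50 + 50 + 50 + 40 = 250
Every load is within 380 cm, so 5 stock rods suffice.

Yes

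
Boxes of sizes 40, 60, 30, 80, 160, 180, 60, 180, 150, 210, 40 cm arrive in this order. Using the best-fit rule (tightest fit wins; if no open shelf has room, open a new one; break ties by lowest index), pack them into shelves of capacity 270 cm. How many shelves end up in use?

  40 → shelf 1 (new)  [load 40/270]
  60 → shelf 1  [load 100/270]
  30 → shelf 1  [load 130/270]
  80 → shelf 1  [load 210/270]
  160 → shelf 2 (new)  [load 160/270]
  180 → shelf 3 (new)  [load 180/270]
  60 → shelf 1  [load 270/270]
  180 → shelf 4 (new)  [load 180/270]
  150 → shelf 5 (new)  [load 150/270]
  210 → shelf 6 (new)  [load 210/270]
  40 → shelf 6  [load 250/270]
6 shelves opened.

6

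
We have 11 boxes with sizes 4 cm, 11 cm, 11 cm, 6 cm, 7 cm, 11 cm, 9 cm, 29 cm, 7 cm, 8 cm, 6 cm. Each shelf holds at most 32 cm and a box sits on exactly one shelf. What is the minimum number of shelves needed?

4

Total = 29 + 11 + 11 + 11 + 9 + 8 + 7 + 7 + 6 + 6 + 4 = 109 cm.
Lower bound: ⌈109/32⌉ = 4 shelves.
A packing using 4 shelves:
  shelf 1: 29 = 29
  shelf 2: 11 + 11 + 9 = 31
  shelf 3: 11 + 8 + 7 + 6 = 32
  shelf 4: 7 + 6 + 4 = 17
This matches the lower bound, so 4 is optimal.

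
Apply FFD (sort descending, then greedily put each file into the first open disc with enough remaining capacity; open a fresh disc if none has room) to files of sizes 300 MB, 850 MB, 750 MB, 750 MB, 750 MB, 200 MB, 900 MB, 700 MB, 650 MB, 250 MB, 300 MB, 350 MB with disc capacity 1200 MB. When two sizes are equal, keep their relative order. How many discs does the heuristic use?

7

Sorted descending: 900, 850, 750, 750, 750, 700, 650, 350, 300, 300, 250, 200.
  900 → disc 1 (new)  [load 900/1200]
  850 → disc 2 (new)  [load 850/1200]
  750 → disc 3 (new)  [load 750/1200]
  750 → disc 4 (new)  [load 750/1200]
  750 → disc 5 (new)  [load 750/1200]
  700 → disc 6 (new)  [load 700/1200]
  650 → disc 7 (new)  [load 650/1200]
  350 → disc 2  [load 1200/1200]
  300 → disc 1  [load 1200/1200]
  300 → disc 3  [load 1050/1200]
  250 → disc 4  [load 1000/1200]
  200 → disc 4  [load 1200/1200]
7 discs opened.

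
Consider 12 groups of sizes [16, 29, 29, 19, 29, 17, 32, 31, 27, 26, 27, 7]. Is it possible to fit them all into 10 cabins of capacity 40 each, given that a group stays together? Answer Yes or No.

Yes

A valid assignment using 10 cabins:
  cabin 1: 32 + 7 = 39
  cabin 2: 31 = 31
  cabin 3: 29 = 29
  cabin 4: 29 = 29
  cabin 5: 29 = 29
  cabin 6: 27 = 27
  cabin 7: 27 = 27
  cabin 8: 26 = 26
  cabin 9: 19 + 17 = 36
  cabin 10: 16 = 16
Every load is within 40, so 10 cabins suffice.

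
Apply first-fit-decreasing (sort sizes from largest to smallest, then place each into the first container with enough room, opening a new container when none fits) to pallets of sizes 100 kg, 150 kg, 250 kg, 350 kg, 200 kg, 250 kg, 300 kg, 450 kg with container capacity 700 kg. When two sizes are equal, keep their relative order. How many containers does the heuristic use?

3

Sorted descending: 450, 350, 300, 250, 250, 200, 150, 100.
  450 → container 1 (new)  [load 450/700]
  350 → container 2 (new)  [load 350/700]
  300 → container 2  [load 650/700]
  250 → container 1  [load 700/700]
  250 → container 3 (new)  [load 250/700]
  200 → container 3  [load 450/700]
  150 → container 3  [load 600/700]
  100 → container 3  [load 700/700]
3 containers opened.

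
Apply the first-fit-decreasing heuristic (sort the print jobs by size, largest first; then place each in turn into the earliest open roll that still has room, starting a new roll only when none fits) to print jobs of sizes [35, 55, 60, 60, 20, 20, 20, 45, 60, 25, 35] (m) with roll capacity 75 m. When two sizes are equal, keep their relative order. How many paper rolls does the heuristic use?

7

Sorted descending: 60, 60, 60, 55, 45, 35, 35, 25, 20, 20, 20.
  60 → roll 1 (new)  [load 60/75]
  60 → roll 2 (new)  [load 60/75]
  60 → roll 3 (new)  [load 60/75]
  55 → roll 4 (new)  [load 55/75]
  45 → roll 5 (new)  [load 45/75]
  35 → roll 6 (new)  [load 35/75]
  35 → roll 6  [load 70/75]
  25 → roll 5  [load 70/75]
  20 → roll 4  [load 75/75]
  20 → roll 7 (new)  [load 20/75]
  20 → roll 7  [load 40/75]
7 paper rolls opened.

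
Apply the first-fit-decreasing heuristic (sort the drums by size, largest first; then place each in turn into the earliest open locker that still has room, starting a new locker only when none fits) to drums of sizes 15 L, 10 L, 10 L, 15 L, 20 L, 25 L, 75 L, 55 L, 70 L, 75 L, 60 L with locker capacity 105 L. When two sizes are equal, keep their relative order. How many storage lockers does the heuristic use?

5

Sorted descending: 75, 75, 70, 60, 55, 25, 20, 15, 15, 10, 10.
  75 → locker 1 (new)  [load 75/105]
  75 → locker 2 (new)  [load 75/105]
  70 → locker 3 (new)  [load 70/105]
  60 → locker 4 (new)  [load 60/105]
  55 → locker 5 (new)  [load 55/105]
  25 → locker 1  [load 100/105]
  20 → locker 2  [load 95/105]
  15 → locker 3  [load 85/105]
  15 → locker 3  [load 100/105]
  10 → locker 2  [load 105/105]
  10 → locker 4  [load 70/105]
5 storage lockers opened.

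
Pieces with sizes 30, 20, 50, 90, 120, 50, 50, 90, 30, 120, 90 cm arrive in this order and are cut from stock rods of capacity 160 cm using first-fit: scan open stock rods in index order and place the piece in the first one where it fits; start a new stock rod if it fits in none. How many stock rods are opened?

6

  30 → stock rod 1 (new)  [load 30/160]
  20 → stock rod 1  [load 50/160]
  50 → stock rod 1  [load 100/160]
  90 → stock rod 2 (new)  [load 90/160]
  120 → stock rod 3 (new)  [load 120/160]
  50 → stock rod 1  [load 150/160]
  50 → stock rod 2  [load 140/160]
  90 → stock rod 4 (new)  [load 90/160]
  30 → stock rod 3  [load 150/160]
  120 → stock rod 5 (new)  [load 120/160]
  90 → stock rod 6 (new)  [load 90/160]
6 stock rods opened.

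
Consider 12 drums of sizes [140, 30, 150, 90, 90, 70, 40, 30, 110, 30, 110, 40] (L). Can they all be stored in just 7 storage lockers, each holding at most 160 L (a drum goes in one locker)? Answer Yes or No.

A valid assignment using 7 storage lockers:
  locker 1: 150 = 150
  locker 2: 140 = 140
  locker 3: 110 + 40 = 150
  locker 4: 110 + 40 = 150
  locker 5: 90 + 70 = 160
  locker 6: 90 + 30 + 30 = 150
  locker 7: 30 = 30
Every load is within 160 L, so 7 storage lockers suffice.

Yes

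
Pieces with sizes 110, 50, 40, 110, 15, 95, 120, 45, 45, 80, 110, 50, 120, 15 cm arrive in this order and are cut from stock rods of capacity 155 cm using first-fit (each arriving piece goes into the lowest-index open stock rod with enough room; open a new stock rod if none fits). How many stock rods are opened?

8

  110 → stock rod 1 (new)  [load 110/155]
  50 → stock rod 2 (new)  [load 50/155]
  40 → stock rod 1  [load 150/155]
  110 → stock rod 3 (new)  [load 110/155]
  15 → stock rod 2  [load 65/155]
  95 → stock rod 4 (new)  [load 95/155]
  120 → stock rod 5 (new)  [load 120/155]
  45 → stock rod 2  [load 110/155]
  45 → stock rod 2  [load 155/155]
  80 → stock rod 6 (new)  [load 80/155]
  110 → stock rod 7 (new)  [load 110/155]
  50 → stock rod 4  [load 145/155]
  120 → stock rod 8 (new)  [load 120/155]
  15 → stock rod 3  [load 125/155]
8 stock rods opened.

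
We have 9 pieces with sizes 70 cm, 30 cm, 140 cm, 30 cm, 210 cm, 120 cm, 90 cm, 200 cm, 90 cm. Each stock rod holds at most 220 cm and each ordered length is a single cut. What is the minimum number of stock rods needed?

Total = 210 + 200 + 140 + 120 + 90 + 90 + 70 + 30 + 30 = 980 cm.
Lower bound: ⌈980/220⌉ = 5 stock rods.
A packing using 5 stock rods:
  stock rod 1: 210 = 210
  stock rod 2: 200 = 200
  stock rod 3: 140 + 70 = 210
  stock rod 4: 120 + 90 = 210
  stock rod 5: 90 + 30 + 30 = 150
This matches the lower bound, so 5 is optimal.

5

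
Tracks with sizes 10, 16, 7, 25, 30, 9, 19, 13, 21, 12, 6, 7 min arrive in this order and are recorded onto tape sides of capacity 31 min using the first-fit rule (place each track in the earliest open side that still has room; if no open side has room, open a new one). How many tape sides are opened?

6

  10 → side 1 (new)  [load 10/31]
  16 → side 1  [load 26/31]
  7 → side 2 (new)  [load 7/31]
  25 → side 3 (new)  [load 25/31]
  30 → side 4 (new)  [load 30/31]
  9 → side 2  [load 16/31]
  19 → side 5 (new)  [load 19/31]
  13 → side 2  [load 29/31]
  21 → side 6 (new)  [load 21/31]
  12 → side 5  [load 31/31]
  6 → side 3  [load 31/31]
  7 → side 6  [load 28/31]
6 tape sides opened.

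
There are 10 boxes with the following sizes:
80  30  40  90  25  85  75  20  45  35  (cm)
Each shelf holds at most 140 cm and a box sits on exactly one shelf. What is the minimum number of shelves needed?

4

Total = 90 + 85 + 80 + 75 + 45 + 40 + 35 + 30 + 25 + 20 = 525 cm.
Lower bound: ⌈525/140⌉ = 4 shelves.
A packing using 4 shelves:
  shelf 1: 90 + 45 = 135
  shelf 2: 85 + 40 = 125
  shelf 3: 80 + 35 + 25 = 140
  shelf 4: 75 + 30 + 20 = 125
This matches the lower bound, so 4 is optimal.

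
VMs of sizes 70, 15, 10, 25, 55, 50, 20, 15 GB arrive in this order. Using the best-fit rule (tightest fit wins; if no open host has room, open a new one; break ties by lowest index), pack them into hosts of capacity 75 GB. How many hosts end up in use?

4

  70 → host 1 (new)  [load 70/75]
  15 → host 2 (new)  [load 15/75]
  10 → host 2  [load 25/75]
  25 → host 2  [load 50/75]
  55 → host 3 (new)  [load 55/75]
  50 → host 4 (new)  [load 50/75]
  20 → host 3  [load 75/75]
  15 → host 2  [load 65/75]
4 hosts opened.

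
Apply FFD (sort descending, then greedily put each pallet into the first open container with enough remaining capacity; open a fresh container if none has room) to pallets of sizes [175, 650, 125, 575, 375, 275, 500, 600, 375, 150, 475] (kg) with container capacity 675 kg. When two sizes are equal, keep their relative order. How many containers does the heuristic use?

Sorted descending: 650, 600, 575, 500, 475, 375, 375, 275, 175, 150, 125.
  650 → container 1 (new)  [load 650/675]
  600 → container 2 (new)  [load 600/675]
  575 → container 3 (new)  [load 575/675]
  500 → container 4 (new)  [load 500/675]
  475 → container 5 (new)  [load 475/675]
  375 → container 6 (new)  [load 375/675]
  375 → container 7 (new)  [load 375/675]
  275 → container 6  [load 650/675]
  175 → container 4  [load 675/675]
  150 → container 5  [load 625/675]
  125 → container 7  [load 500/675]
7 containers opened.

7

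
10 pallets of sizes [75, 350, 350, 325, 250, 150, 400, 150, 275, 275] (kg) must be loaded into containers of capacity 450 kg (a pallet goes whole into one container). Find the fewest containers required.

7

Total = 400 + 350 + 350 + 325 + 275 + 275 + 250 + 150 + 150 + 75 = 2600 kg.
Lower bound: ⌈2600/450⌉ = 6 containers.
Also, 7 pallets each exceed 225 kg, and no two of those can share a container, so at least 7 containers are needed.
A packing using 7 containers:
  container 1: 400 = 400
  container 2: 350 + 75 = 425
  container 3: 350 = 350
  container 4: 325 = 325
  container 5: 275 + 150 = 425
  container 6: 275 + 150 = 425
  container 7: 250 = 250
This matches the lower bound, so 7 is optimal.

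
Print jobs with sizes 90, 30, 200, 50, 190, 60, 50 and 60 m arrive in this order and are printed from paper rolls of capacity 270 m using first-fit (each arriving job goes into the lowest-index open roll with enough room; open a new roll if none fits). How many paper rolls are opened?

3

  90 → roll 1 (new)  [load 90/270]
  30 → roll 1  [load 120/270]
  200 → roll 2 (new)  [load 200/270]
  50 → roll 1  [load 170/270]
  190 → roll 3 (new)  [load 190/270]
  60 → roll 1  [load 230/270]
  50 → roll 2  [load 250/270]
  60 → roll 3  [load 250/270]
3 paper rolls opened.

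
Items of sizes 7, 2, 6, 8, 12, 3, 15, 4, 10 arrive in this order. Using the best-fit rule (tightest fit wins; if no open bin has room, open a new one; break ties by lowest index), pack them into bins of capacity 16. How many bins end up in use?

  7 → bin 1 (new)  [load 7/16]
  2 → bin 1  [load 9/16]
  6 → bin 1  [load 15/16]
  8 → bin 2 (new)  [load 8/16]
  12 → bin 3 (new)  [load 12/16]
  3 → bin 3  [load 15/16]
  15 → bin 4 (new)  [load 15/16]
  4 → bin 2  [load 12/16]
  10 → bin 5 (new)  [load 10/16]
5 bins opened.

5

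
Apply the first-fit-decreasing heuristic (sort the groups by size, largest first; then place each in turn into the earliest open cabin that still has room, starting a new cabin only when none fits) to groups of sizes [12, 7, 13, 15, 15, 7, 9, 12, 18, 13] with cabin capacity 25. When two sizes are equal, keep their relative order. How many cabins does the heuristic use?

5

Sorted descending: 18, 15, 15, 13, 13, 12, 12, 9, 7, 7.
  18 → cabin 1 (new)  [load 18/25]
  15 → cabin 2 (new)  [load 15/25]
  15 → cabin 3 (new)  [load 15/25]
  13 → cabin 4 (new)  [load 13/25]
  13 → cabin 5 (new)  [load 13/25]
  12 → cabin 4  [load 25/25]
  12 → cabin 5  [load 25/25]
  9 → cabin 2  [load 24/25]
  7 → cabin 1  [load 25/25]
  7 → cabin 3  [load 22/25]
5 cabins opened.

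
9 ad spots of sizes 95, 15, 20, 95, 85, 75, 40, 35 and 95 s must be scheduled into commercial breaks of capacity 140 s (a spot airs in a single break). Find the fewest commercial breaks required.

Total = 95 + 95 + 95 + 85 + 75 + 40 + 35 + 20 + 15 = 555 s.
Lower bound: ⌈555/140⌉ = 4 commercial breaks.
Also, 5 ad spots each exceed 70 s, and no two of those can share a break, so at least 5 commercial breaks are needed.
A packing using 5 commercial breaks:
  break 1: 95 + 40 = 135
  break 2: 95 + 35 = 130
  break 3: 95 + 20 + 15 = 130
  break 4: 85 = 85
  break 5: 75 = 75
This matches the lower bound, so 5 is optimal.

5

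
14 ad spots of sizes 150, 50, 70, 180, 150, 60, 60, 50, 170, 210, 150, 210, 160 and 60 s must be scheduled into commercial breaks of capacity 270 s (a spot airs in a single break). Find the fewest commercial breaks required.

8

Total = 210 + 210 + 180 + 170 + 160 + 150 + 150 + 150 + 70 + 60 + 60 + 60 + 50 + 50 = 1730 s.
Lower bound: ⌈1730/270⌉ = 7 commercial breaks.
Also, 8 ad spots each exceed 135 s, and no two of those can share a break, so at least 8 commercial breaks are needed.
A packing using 8 commercial breaks:
  break 1: 210 + 60 = 270
  break 2: 210 + 60 = 270
  break 3: 180 + 70 = 250
  break 4: 170 + 60 = 230
  break 5: 160 + 50 + 50 = 260
  break 6: 150 = 150
  break 7: 150 = 150
  break 8: 150 = 150
This matches the lower bound, so 8 is optimal.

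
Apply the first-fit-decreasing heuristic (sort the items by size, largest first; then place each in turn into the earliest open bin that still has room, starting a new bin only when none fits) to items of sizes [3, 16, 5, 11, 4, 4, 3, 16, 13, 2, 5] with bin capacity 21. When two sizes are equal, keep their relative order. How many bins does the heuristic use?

Sorted descending: 16, 16, 13, 11, 5, 5, 4, 4, 3, 3, 2.
  16 → bin 1 (new)  [load 16/21]
  16 → bin 2 (new)  [load 16/21]
  13 → bin 3 (new)  [load 13/21]
  11 → bin 4 (new)  [load 11/21]
  5 → bin 1  [load 21/21]
  5 → bin 2  [load 21/21]
  4 → bin 3  [load 17/21]
  4 → bin 3  [load 21/21]
  3 → bin 4  [load 14/21]
  3 → bin 4  [load 17/21]
  2 → bin 4  [load 19/21]
4 bins opened.

4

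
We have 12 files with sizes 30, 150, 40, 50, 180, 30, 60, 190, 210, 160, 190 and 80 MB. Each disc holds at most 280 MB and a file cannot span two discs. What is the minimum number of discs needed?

Total = 210 + 190 + 190 + 180 + 160 + 150 + 80 + 60 + 50 + 40 + 30 + 30 = 1370 MB.
Lower bound: ⌈1370/280⌉ = 5 discs.
Also, 6 files each exceed 140 MB, and no two of those can share a disc, so at least 6 discs are needed.
A packing using 6 discs:
  disc 1: 210 + 60 = 270
  disc 2: 190 + 80 = 270
  disc 3: 190 + 50 + 40 = 280
  disc 4: 180 + 30 + 30 = 240
  disc 5: 160 = 160
  disc 6: 150 = 150
This matches the lower bound, so 6 is optimal.

6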